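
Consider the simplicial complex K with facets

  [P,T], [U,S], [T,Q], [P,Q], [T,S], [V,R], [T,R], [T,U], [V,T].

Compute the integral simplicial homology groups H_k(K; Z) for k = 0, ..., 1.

H_0 = Z,  H_1 = Z^3.

Order the vertices as P < Q < R < S < T < U < V. Listing each simplex with vertices in this order, K has dimension 1 with simplices:

  0-simplices (7): P, Q, R, S, T, U, V
  1-simplices (9): PQ, PT, QT, RT, RV, ST, SU, TU, TV

giving chain groups C_0 ≅ Z^7, C_1 ≅ Z^9.

The boundary map ∂_1: C_1 → C_0 maps an edge to its endpoints' difference, ∂[p,q] = q − p.
The resulting 7×9 matrix has rank 6, and its Smith normal form has invariant factors (1,1,1,1,1,1).

Now H_k = ker ∂_k / im ∂_{k+1}, so:

  H_0: rank C_0 − rank ∂_1 = 7 − 6 = 1, and the invariant factors of ∂_1 are all 1, so H_0 = Z.
  H_1: rank ker ∂_1 − rank ∂_2 = (9 − 6) − 0 = 3, and there is no ∂_2, so H_1 = Z^3.

As a check, the Euler characteristic is 7 − 9 = -2, which agrees with 1 − 3 = -2.
(K is a triangulation of a wedge of 3 circles.)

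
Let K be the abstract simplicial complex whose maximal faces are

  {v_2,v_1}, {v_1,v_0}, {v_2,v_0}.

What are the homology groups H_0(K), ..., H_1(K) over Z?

H_0 = Z,  H_1 = Z.

Order the vertices as v_0 < v_1 < v_2. Listing each simplex with vertices in this order, K has dimension 1 with simplices:

  0-simplices (3): [v_0], [v_1], [v_2]
  1-simplices (3): [v_0,v_1], [v_0,v_2], [v_1,v_2]

giving chain groups C_0 ≅ Z^3, C_1 ≅ Z^3.

Boundary ∂_1: C_1 → C_0 is given by ∂[p,q] = [q] − [p]. For instance
  ∂[v_1,v_2] = [v_2] − [v_1].
This gives a 3×3 integer matrix of rank 2; reducing to Smith normal form yields diagonal entries (1,1).

Now H_k = ker ∂_k / im ∂_{k+1}, so:

  H_0: rank C_0 − rank ∂_1 = 3 − 2 = 1, and the invariant factors of ∂_1 are all 1, so H_0 = Z.
  H_1: rank ker ∂_1 − rank ∂_2 = (3 − 2) − 0 = 1, and there is no ∂_2, so H_1 = Z.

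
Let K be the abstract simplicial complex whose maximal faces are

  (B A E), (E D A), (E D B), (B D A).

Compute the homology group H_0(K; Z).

We work with the vertex ordering A < B < D < E. The simplices of K, each written with vertices in increasing order, are:

  0-simplices (4): A, B, D, E
  1-simplices (6): AB, AD, AE, BD, BE, DE
  2-simplices (4): ABD, ABE, ADE, BDE

so the chain groups are C_0 ≅ Z^4, C_1 ≅ Z^6, C_2 ≅ Z^4.

∂_1: C_1 → C_0 maps an edge to its endpoints' difference, ∂[p,q] = q − p. For instance
  ∂AB = B − A.
The resulting 4×6 matrix has rank 3, and its Smith normal form has invariant factors (1,1,1).

Boundary ∂_2: C_2 → C_1 sends each 2-simplex [p,q,r] to [q,r] − [p,r] + [p,q]. For instance
  ∂ABD = BD − AD + AB,
  ∂BDE = DE − BE + BD.
This gives a 6×4 integer matrix of rank 3; reducing to Smith normal form yields diagonal entries (1,1,1).

Now H_k = ker ∂_k / im ∂_{k+1}, so:

  H_0: rank C_0 − rank ∂_1 = 4 − 3 = 1, and the invariant factors of ∂_1 are all 1, so H_0 = Z.

(K is a triangulation of the 2-sphere S^2.)

H_0 ≅ Z.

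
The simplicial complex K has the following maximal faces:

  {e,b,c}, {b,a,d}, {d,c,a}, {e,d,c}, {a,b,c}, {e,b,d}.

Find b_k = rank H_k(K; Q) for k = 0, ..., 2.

b_0 = 1, b_1 = 0, b_2 = 1.

We work with the vertex ordering a < b < c < d < e. The simplices of K, each written with vertices in increasing order, are:

  0-simplices (5): a, b, c, d, e
  1-simplices (9): ab, ac, ad, bc, bd, be, cd, ce, de
  2-simplices (6): abc, abd, acd, bce, bde, cde

so the chain groups are C_0 ≅ Z^5, C_1 ≅ Z^9, C_2 ≅ Z^6.

The boundary map ∂_1: C_1 → C_0 is given by ∂[p,q] = [q] − [p].
The 5×9 boundary matrix has rank 4 and Smith normal form diag(1,1,1,1).

Boundary ∂_2: C_2 → C_1 acts by ∂[p,q,r] = [q,r] − [p,r] + [p,q]. For instance
  ∂abc = bc − ac + ab,
  ∂bce = ce − be + bc.
This gives a 9×6 integer matrix of rank 5; reducing to Smith normal form yields diagonal entries (1,1,1,1,1).

Now H_k = ker ∂_k / im ∂_{k+1}, so:

  H_0: rank C_0 − rank ∂_1 = 5 − 4 = 1, and the invariant factors of ∂_1 are all 1, so H_0 ≅ Z.
  H_1: rank ker ∂_1 − rank ∂_2 = (9 − 4) − 5 = 0, and the invariant factors of ∂_2 are all 1, so H_1 ≅ 0.
  H_2: rank ker ∂_2 − rank ∂_3 = (6 − 5) − 0 = 1, and there is no ∂_3, so H_2 ≅ Z.

Hence the Betti numbers are b_0 = 1, b_1 = 0, b_2 = 1.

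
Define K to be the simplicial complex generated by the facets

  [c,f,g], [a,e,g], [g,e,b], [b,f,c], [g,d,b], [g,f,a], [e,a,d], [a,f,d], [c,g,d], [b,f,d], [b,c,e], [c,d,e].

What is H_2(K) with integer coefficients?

H_2 ≅ 0.

Take the total order a < b < c < d < e < f < g on the vertex set. Then K (dimension 2) consists of the simplices:

  0-simplices (7): a, b, c, d, e, f, g
  1-simplices (18): ad, ae, af, ag, bc, bd, be, bf, bg, cd, ce, cf, cg, de, df, dg, eg, fg
  2-simplices (12): ade, adf, aeg, afg, bce, bcf, bdf, bdg, beg, cde, cdg, cfg

so the chain groups are C_0 ≅ Z^7, C_1 ≅ Z^18, C_2 ≅ Z^12.

∂_1: C_1 → C_0 sends each edge [p,q] (with p < q) to q − p. For instance
  ∂cg = g − c.
The resulting 7×18 matrix has rank 6, and its Smith normal form has invariant factors (1,1,1,1,1,1).

Boundary ∂_2: C_2 → C_1 acts by ∂[p,q,r] = [q,r] − [p,r] + [p,q]. For instance
  ∂bdg = dg − bg + bd,
  ∂cde = de − ce + cd.
The 18×12 boundary matrix has rank 12 and Smith normal form diag(1,1,1,1,1,1,1,1,1,1,1,2).

From H_k ≅ ker(∂_k) / im(∂_{k+1}) we obtain:

  H_2: rank ker ∂_2 − rank ∂_3 = (12 − 12) − 0 = 0, and there is no ∂_3, so H_2 = 0.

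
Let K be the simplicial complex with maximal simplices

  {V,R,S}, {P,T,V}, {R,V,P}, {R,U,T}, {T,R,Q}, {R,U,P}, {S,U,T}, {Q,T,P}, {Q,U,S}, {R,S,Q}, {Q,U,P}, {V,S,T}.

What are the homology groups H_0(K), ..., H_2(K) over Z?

Fix the vertex order P < Q < R < S < T < U < V and write every simplex with vertices in increasing order. Then dim K = 2 and the simplices of K are:

  0-simplices (7): P, Q, R, S, T, U, V
  1-simplices (18): PQ, PR, PT, PU, PV, QR, QS, QT, QU, RS, RT, RU, RV, ST, SU, SV, TU, TV
  2-simplices (12): PQT, PQU, PRU, PRV, PTV, QRS, QRT, QSU, RSV, RTU, STU, STV

Hence C_0 ≅ Z^7, C_1 ≅ Z^18, C_2 ≅ Z^12.

∂_1: C_1 → C_0 sends each edge [p,q] (with p < q) to q − p. For instance
  ∂PQ = Q − P.
The 7×18 boundary matrix has rank 6 and Smith normal form diag(1,1,1,1,1,1).

The boundary map ∂_2: C_2 → C_1 acts by ∂[p,q,r] = [q,r] − [p,r] + [p,q]. For instance
  ∂PRV = RV − PV + PR,
  ∂PTV = TV − PV + PT.
As a 18×12 matrix over Z this has rank 12, with invariant factors (1,1,1,1,1,1,1,1,1,1,1,2).

From H_k ≅ ker(∂_k) / im(∂_{k+1}) we obtain:

  H_0: rank C_0 − rank ∂_1 = 7 − 6 = 1, and the invariant factors of ∂_1 are all 1, so H_0 ≅ Z.
  H_1: rank ker ∂_1 − rank ∂_2 = (18 − 6) − 12 = 0, and ∂_2 has invariant factor 2 > 1, so H_1 ≅ Z/2Z.
  H_2: rank ker ∂_2 − rank ∂_3 = (12 − 12) − 0 = 0, and there is no ∂_3, so H_2 ≅ 0.

H_0 = Z,  H_1 = Z/2Z,  H_2 = 0.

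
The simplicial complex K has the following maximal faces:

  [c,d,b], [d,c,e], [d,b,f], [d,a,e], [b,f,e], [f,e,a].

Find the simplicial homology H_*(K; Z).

Fix the vertex order a < b < c < d < e < f and write every simplex with vertices in increasing order. Then dim K = 2 and the simplices of K are:

  0-simplices (6): a, b, c, d, e, f
  1-simplices (12): ad, ae, af, bc, bd, be, bf, cd, ce, de, df, ef
  2-simplices (6): ade, aef, bcd, bdf, bef, cde

Hence C_0 ≅ Z^6, C_1 ≅ Z^12, C_2 ≅ Z^6.

The boundary map ∂_1: C_1 → C_0 maps an edge to its endpoints' difference, ∂[p,q] = q − p. For instance
  ∂af = f − a.
This gives a 6×12 integer matrix of rank 5; reducing to Smith normal form yields diagonal entries (1,1,1,1,1).

The boundary map ∂_2: C_2 → C_1 acts by ∂[p,q,r] = [q,r] − [p,r] + [p,q]. For instance
  ∂bdf = df − bf + bd,
  ∂bcd = cd − bd + bc.
The 12×6 boundary matrix has rank 6 and Smith normal form diag(1,1,1,1,1,1).

From H_k ≅ ker(∂_k) / im(∂_{k+1}) we obtain:

  H_0: rank C_0 − rank ∂_1 = 6 − 5 = 1, and the invariant factors of ∂_1 are all 1, so H_0 ≅ Z.
  H_1: rank ker ∂_1 − rank ∂_2 = (12 − 5) − 6 = 1, and the invariant factors of ∂_2 are all 1, so H_1 ≅ Z.
  H_2: rank ker ∂_2 − rank ∂_3 = (6 − 6) − 0 = 0, and there is no ∂_3, so H_2 ≅ 0.

As a check, the Euler characteristic is 6 − 12 + 6 = 0, which agrees with 1 − 1 + 0 = 0.
(K is a triangulation of the cylinder S^1 x I.)

H_0 ≅ Z,  H_1 ≅ Z,  H_2 = 0.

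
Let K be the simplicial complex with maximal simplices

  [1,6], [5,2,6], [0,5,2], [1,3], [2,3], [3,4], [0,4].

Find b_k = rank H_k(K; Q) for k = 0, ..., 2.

b_0 = 1, b_1 = 2, b_2 = 0.

Fix the vertex order 0 < 1 < 2 < 3 < 4 < 5 < 6 and write every simplex with vertices in increasing order. Then dim K = 2 and the simplices of K are:

  0-simplices (7): [0], [1], [2], [3], [4], [5], [6]
  1-simplices (10): [0,2], [0,4], [0,5], [1,3], [1,6], [2,3], [2,5], [2,6], [3,4], [5,6]
  2-simplices (2): [0,2,5], [2,5,6]

giving chain groups C_0 ≅ Z^7, C_1 ≅ Z^10, C_2 ≅ Z^2.

∂_1: C_1 → C_0 maps an edge to its endpoints' difference, ∂[p,q] = q − p. For instance
  ∂[1,6] = [6] − [1].
The 7×10 boundary matrix has rank 6 and Smith normal form diag(1,1,1,1,1,1).

Boundary ∂_2: C_2 → C_1 sends each 2-simplex [p,q,r] to [q,r] − [p,r] + [p,q]. For instance
  ∂[0,2,5] = [2,5] − [0,5] + [0,2],
  ∂[2,5,6] = [5,6] − [2,6] + [2,5].
The resulting 10×2 matrix has rank 2, and its Smith normal form has invariant factors (1,1).

Computing H_k = (kernel of ∂_k) / (image of ∂_{k+1}):

  H_0: rank C_0 − rank ∂_1 = 7 − 6 = 1, and the invariant factors of ∂_1 are all 1, so H_0 = Z.
  H_1: rank ker ∂_1 − rank ∂_2 = (10 − 6) − 2 = 2, and the invariant factors of ∂_2 are all 1, so H_1 = Z^2.
  H_2: rank ker ∂_2 − rank ∂_3 = (2 − 2) − 0 = 0, and there is no ∂_3, so H_2 = 0.

Hence the Betti numbers are b_0 = 1, b_1 = 2, b_2 = 0.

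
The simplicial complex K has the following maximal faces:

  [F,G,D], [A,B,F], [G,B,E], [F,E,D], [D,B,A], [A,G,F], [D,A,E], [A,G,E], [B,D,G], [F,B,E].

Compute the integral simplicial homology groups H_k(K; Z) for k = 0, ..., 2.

H_0 = Z,  H_1 = Z/2,  H_2 = 0.

We work with the vertex ordering A < B < D < E < F < G. The simplices of K, each written with vertices in increasing order, are:

  0-simplices (6): A, B, D, E, F, G
  1-simplices (15): AB, AD, AE, AF, AG, BD, BE, BF, BG, DE, DF, DG, EF, EG, FG
  2-simplices (10): ABD, ABF, ADE, AEG, AFG, BDG, BEF, BEG, DEF, DFG

giving chain groups C_0 ≅ Z^6, C_1 ≅ Z^15, C_2 ≅ Z^10.

Boundary ∂_1: C_1 → C_0 sends each edge [p,q] (with p < q) to q − p.
The 6×15 boundary matrix has rank 5 and Smith normal form diag(1,1,1,1,1).

The boundary map ∂_2: C_2 → C_1 maps a triangle to the signed sum of its edges. For instance
  ∂DFG = FG − DG + DF,
  ∂AFG = FG − AG + AF.
The resulting 15×10 matrix has rank 10, and its Smith normal form has invariant factors (1,1,1,1,1,1,1,1,1,2).

Computing H_k = (kernel of ∂_k) / (image of ∂_{k+1}):

  H_0: rank C_0 − rank ∂_1 = 6 − 5 = 1, and the invariant factors of ∂_1 are all 1, so H_0 ≅ Z.
  H_1: rank ker ∂_1 − rank ∂_2 = (15 − 5) − 10 = 0, and ∂_2 has invariant factor 2 > 1, so H_1 ≅ Z/2.
  H_2: rank ker ∂_2 − rank ∂_3 = (10 − 10) − 0 = 0, and there is no ∂_3, so H_2 ≅ 0.

As a check, the Euler characteristic is 6 − 15 + 10 = 1, which agrees with 1 − 0 + 0 = 1.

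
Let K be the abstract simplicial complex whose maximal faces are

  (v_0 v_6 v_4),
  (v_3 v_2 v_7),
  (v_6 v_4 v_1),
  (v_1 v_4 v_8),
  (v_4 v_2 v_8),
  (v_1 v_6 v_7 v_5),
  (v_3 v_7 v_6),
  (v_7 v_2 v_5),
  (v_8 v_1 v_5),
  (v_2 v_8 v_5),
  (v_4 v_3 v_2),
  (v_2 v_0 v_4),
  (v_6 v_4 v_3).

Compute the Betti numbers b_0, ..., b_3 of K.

b_0 = 1, b_1 = 0, b_2 = 1, b_3 = 0.

Fix the vertex order v_0 < v_1 < v_2 < v_3 < v_4 < v_5 < v_6 < v_7 < v_8 and write every simplex with vertices in increasing order. Then dim K = 3 and the simplices of K are:

  0-simplices (9): [v_0], [v_1], [v_2], [v_3], [v_4], [v_5], [v_6], [v_7], [v_8]
  1-simplices (22): (22 of them)
  2-simplices (16): (16 of them)
  3-simplices (1): [v_1,v_5,v_6,v_7]

so the chain groups are C_0 ≅ Z^9, C_1 ≅ Z^22, C_2 ≅ Z^16, C_3 ≅ Z^1.

∂_1: C_1 → C_0 maps an edge to its endpoints' difference, ∂[p,q] = q − p.
This gives a 9×22 integer matrix of rank 8; reducing to Smith normal form yields diagonal entries (1,1,1,1,1,1,1,1).

The boundary map ∂_2: C_2 → C_1 sends each 2-simplex [p,q,r] to [q,r] − [p,r] + [p,q]. For instance
  ∂[v_1,v_5,v_8] = [v_5,v_8] − [v_1,v_8] + [v_1,v_5],
  ∂[v_1,v_4,v_6] = [v_4,v_6] − [v_1,v_6] + [v_1,v_4].
The resulting 22×16 matrix has rank 14, and its Smith normal form has invariant factors (1,1,1,1,1,1,1,1,1,1,1,1,1,1).

Boundary ∂_3: C_3 → C_2 sends each 3-simplex σ to the alternating sum Σ_i (−1)^i (σ with its i-th vertex removed). For instance
  ∂[v_1,v_5,v_6,v_7] = [v_5,v_6,v_7] − [v_1,v_6,v_7] + [v_1,v_5,v_7] − [v_1,v_5,v_6].
The 16×1 boundary matrix has rank 1 and Smith normal form diag(1).

Reading off H_k = ker ∂_k / im ∂_{k+1}:

  H_0: rank C_0 − rank ∂_1 = 9 − 8 = 1, and the invariant factors of ∂_1 are all 1, so H_0 = Z.
  H_1: rank ker ∂_1 − rank ∂_2 = (22 − 8) − 14 = 0, and the invariant factors of ∂_2 are all 1, so H_1 = 0.
  H_2: rank ker ∂_2 − rank ∂_3 = (16 − 14) − 1 = 1, and the invariant factors of ∂_3 are all 1, so H_2 = Z.
  H_3: rank ker ∂_3 − rank ∂_4 = (1 − 1) − 0 = 0, and there is no ∂_4, so H_3 = 0.

Hence the Betti numbers are b_0 = 1, b_1 = 0, b_2 = 1, b_3 = 0.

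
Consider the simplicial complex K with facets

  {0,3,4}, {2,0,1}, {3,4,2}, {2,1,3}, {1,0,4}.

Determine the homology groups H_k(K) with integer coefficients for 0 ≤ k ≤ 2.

Fix the vertex order 0 < 1 < 2 < 3 < 4 and write every simplex with vertices in increasing order. Then dim K = 2 and the simplices of K are:

  0-simplices (5): [0], [1], [2], [3], [4]
  1-simplices (10): [0,1], [0,2], [0,3], [0,4], [1,2], [1,3], [1,4], [2,3], [2,4], [3,4]
  2-simplices (5): [0,1,2], [0,1,4], [0,3,4], [1,2,3], [2,3,4]

Hence C_0 ≅ Z^5, C_1 ≅ Z^10, C_2 ≅ Z^5.

Boundary ∂_1: C_1 → C_0 maps an edge to its endpoints' difference, ∂[p,q] = q − p. For instance
  ∂[0,2] = [2] − [0].
As a 5×10 matrix over Z this has rank 4, with invariant factors (1,1,1,1).

Boundary ∂_2: C_2 → C_1 acts by ∂[p,q,r] = [q,r] − [p,r] + [p,q]. For instance
  ∂[0,1,4] = [1,4] − [0,4] + [0,1],
  ∂[2,3,4] = [3,4] − [2,4] + [2,3].
The 10×5 boundary matrix has rank 5 and Smith normal form diag(1,1,1,1,1).

Reading off H_k = ker ∂_k / im ∂_{k+1}:

  H_0: rank C_0 − rank ∂_1 = 5 − 4 = 1, and the invariant factors of ∂_1 are all 1, so H_0 = Z.
  H_1: rank ker ∂_1 − rank ∂_2 = (10 − 4) − 5 = 1, and the invariant factors of ∂_2 are all 1, so H_1 = Z.
  H_2: rank ker ∂_2 − rank ∂_3 = (5 − 5) − 0 = 0, and there is no ∂_3, so H_2 = 0.

H_0 ≅ Z,  H_1 ≅ Z,  H_2 = 0.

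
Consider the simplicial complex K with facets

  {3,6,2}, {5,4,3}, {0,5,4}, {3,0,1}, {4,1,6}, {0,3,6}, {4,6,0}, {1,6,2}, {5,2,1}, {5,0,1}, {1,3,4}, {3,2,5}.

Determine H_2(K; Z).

H_2 ≅ 0.

Take the total order 0 < 1 < 2 < 3 < 4 < 5 < 6 on the vertex set. Then K (dimension 2) consists of the simplices:

  0-simplices (7): [0], [1], [2], [3], [4], [5], [6]
  1-simplices (18): [0,1], [0,3], [0,4], [0,5], [0,6], [1,2], [1,3], [1,4], [1,5], [1,6], [2,3], [2,5], [2,6], [3,4], [3,5], [3,6], [4,5], [4,6]
  2-simplices (12): [0,1,3], [0,1,5], [0,3,6], [0,4,5], [0,4,6], [1,2,5], [1,2,6], [1,3,4], [1,4,6], [2,3,5], [2,3,6], [3,4,5]

Hence C_0 ≅ Z^7, C_1 ≅ Z^18, C_2 ≅ Z^12.

The boundary map ∂_1: C_1 → C_0 is given by ∂[p,q] = [q] − [p]. For instance
  ∂[0,4] = [4] − [0].
This gives a 7×18 integer matrix of rank 6; reducing to Smith normal form yields diagonal entries (1,1,1,1,1,1).

The boundary map ∂_2: C_2 → C_1 sends each 2-simplex [p,q,r] to [q,r] − [p,r] + [p,q]. For instance
  ∂[1,2,6] = [2,6] − [1,6] + [1,2],
  ∂[0,1,3] = [1,3] − [0,3] + [0,1].
This gives a 18×12 integer matrix of rank 12; reducing to Smith normal form yields diagonal entries (1,1,1,1,1,1,1,1,1,1,1,2).

Reading off H_k = ker ∂_k / im ∂_{k+1}:

  H_2: rank ker ∂_2 − rank ∂_3 = (12 − 12) − 0 = 0, and there is no ∂_3, so H_2 ≅ 0.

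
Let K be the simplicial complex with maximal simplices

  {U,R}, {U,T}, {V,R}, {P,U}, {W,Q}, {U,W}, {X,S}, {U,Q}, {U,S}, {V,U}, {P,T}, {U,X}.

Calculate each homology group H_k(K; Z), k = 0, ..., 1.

H_0 ≅ Z,  H_1 ≅ Z^4.

Take the total order P < Q < R < S < T < U < V < W < X on the vertex set. Then K (dimension 1) consists of the simplices:

  0-simplices (9): P, Q, R, S, T, U, V, W, X
  1-simplices (12): PT, PU, QU, QW, RU, RV, SU, SX, TU, UV, UW, UX

giving chain groups C_0 ≅ Z^9, C_1 ≅ Z^12.

The boundary map ∂_1: C_1 → C_0 is given by ∂[p,q] = [q] − [p]. For instance
  ∂SU = U − S.
The 9×12 boundary matrix has rank 8 and Smith normal form diag(1,1,1,1,1,1,1,1).

Computing H_k = (kernel of ∂_k) / (image of ∂_{k+1}):

  H_0: rank C_0 − rank ∂_1 = 9 − 8 = 1, and the invariant factors of ∂_1 are all 1, so H_0 ≅ Z.
  H_1: rank ker ∂_1 − rank ∂_2 = (12 − 8) − 0 = 4, and there is no ∂_2, so H_1 ≅ Z^4.

As a check, the Euler characteristic is 9 − 12 = -3, which agrees with 1 − 4 = -3.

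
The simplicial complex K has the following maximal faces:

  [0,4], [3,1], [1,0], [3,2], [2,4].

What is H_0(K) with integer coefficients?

H_0 ≅ Z.

Take the total order 0 < 1 < 2 < 3 < 4 on the vertex set. Then K (dimension 1) consists of the simplices:

  0-simplices (5): [0], [1], [2], [3], [4]
  1-simplices (5): [0,1], [0,4], [1,3], [2,3], [2,4]

Hence C_0 ≅ Z^5, C_1 ≅ Z^5.

∂_1: C_1 → C_0 maps an edge to its endpoints' difference, ∂[p,q] = q − p. For instance
  ∂[0,1] = [1] − [0].
The resulting 5×5 matrix has rank 4, and its Smith normal form has invariant factors (1,1,1,1).

Reading off H_k = ker ∂_k / im ∂_{k+1}:

  H_0: rank C_0 − rank ∂_1 = 5 − 4 = 1, and the invariant factors of ∂_1 are all 1, so H_0 = Z.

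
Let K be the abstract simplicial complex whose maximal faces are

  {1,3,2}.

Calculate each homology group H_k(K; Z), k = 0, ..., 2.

H_0 ≅ Z,  H_1 = 0,  H_2 = 0.

Order the vertices as 1 < 2 < 3. Listing each simplex with vertices in this order, K has dimension 2 with simplices:

  0-simplices (3): [1], [2], [3]
  1-simplices (3): [1,2], [1,3], [2,3]
  2-simplices (1): [1,2,3]

so the chain groups are C_0 ≅ Z^3, C_1 ≅ Z^3, C_2 ≅ Z^1.

The boundary map ∂_1: C_1 → C_0 is given by ∂[p,q] = [q] − [p]. For instance
  ∂[1,3] = [3] − [1].
The 3×3 boundary matrix has rank 2 and Smith normal form diag(1,1).

∂_2: C_2 → C_1 acts by ∂[p,q,r] = [q,r] − [p,r] + [p,q]. For instance
  ∂[1,2,3] = [2,3] − [1,3] + [1,2].
The resulting 3×1 matrix has rank 1, and its Smith normal form has invariant factors (1).

Reading off H_k = ker ∂_k / im ∂_{k+1}:

  H_0: rank C_0 − rank ∂_1 = 3 − 2 = 1, and the invariant factors of ∂_1 are all 1, so H_0 = Z.
  H_1: rank ker ∂_1 − rank ∂_2 = (3 − 2) − 1 = 0, and the invariant factors of ∂_2 are all 1, so H_1 = 0.
  H_2: rank ker ∂_2 − rank ∂_3 = (1 − 1) − 0 = 0, and there is no ∂_3, so H_2 = 0.

(K is a triangulation of the 2-simplex.)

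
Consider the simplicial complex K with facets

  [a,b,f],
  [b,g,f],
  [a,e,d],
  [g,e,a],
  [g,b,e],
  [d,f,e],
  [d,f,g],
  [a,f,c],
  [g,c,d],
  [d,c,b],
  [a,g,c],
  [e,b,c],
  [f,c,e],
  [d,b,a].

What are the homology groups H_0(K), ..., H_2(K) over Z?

H_0 ≅ Z,  H_1 ≅ Z^2,  H_2 ≅ Z.

Order the vertices as a < b < c < d < e < f < g. Listing each simplex with vertices in this order, K has dimension 2 with simplices:

  0-simplices (7): a, b, c, d, e, f, g
  1-simplices (21): ab, ac, ad, ae, af, ag, bc, bd, be, bf, bg, cd, ce, cf, cg, de, df, dg, ef, eg, fg
  2-simplices (14): abd, abf, acf, acg, ade, aeg, bcd, bce, beg, bfg, cdg, cef, def, dfg

Hence C_0 ≅ Z^7, C_1 ≅ Z^21, C_2 ≅ Z^14.

∂_1: C_1 → C_0 is given by ∂[p,q] = [q] − [p].
As a 7×21 matrix over Z this has rank 6, with invariant factors (1,1,1,1,1,1).

Boundary ∂_2: C_2 → C_1 maps a triangle to the signed sum of its edges. For instance
  ∂dfg = fg − dg + df,
  ∂bce = ce − be + bc.
The 21×14 boundary matrix has rank 13 and Smith normal form diag(1,1,1,1,1,1,1,1,1,1,1,1,1).

Computing H_k = (kernel of ∂_k) / (image of ∂_{k+1}):

  H_0: rank C_0 − rank ∂_1 = 7 − 6 = 1, and the invariant factors of ∂_1 are all 1, so H_0 = Z.
  H_1: rank ker ∂_1 − rank ∂_2 = (21 − 6) − 13 = 2, and the invariant factors of ∂_2 are all 1, so H_1 = Z^2.
  H_2: rank ker ∂_2 − rank ∂_3 = (14 − 13) − 0 = 1, and there is no ∂_3, so H_2 = Z.

As a check, the Euler characteristic is 7 − 21 + 14 = 0, which agrees with 1 − 2 + 1 = 0.
(K is a triangulation of the torus T^2.)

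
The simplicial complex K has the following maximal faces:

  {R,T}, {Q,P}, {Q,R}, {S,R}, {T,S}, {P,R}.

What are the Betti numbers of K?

b_0 = 1, b_1 = 2.

Fix the vertex order P < Q < R < S < T and write every simplex with vertices in increasing order. Then dim K = 1 and the simplices of K are:

  0-simplices (5): P, Q, R, S, T
  1-simplices (6): PQ, PR, QR, RS, RT, ST

so the chain groups are C_0 ≅ Z^5, C_1 ≅ Z^6.

Boundary ∂_1: C_1 → C_0 maps an edge to its endpoints' difference, ∂[p,q] = q − p. For instance
  ∂PQ = Q − P.
This gives a 5×6 integer matrix of rank 4; reducing to Smith normal form yields diagonal entries (1,1,1,1).

Computing H_k = (kernel of ∂_k) / (image of ∂_{k+1}):

  H_0: rank C_0 − rank ∂_1 = 5 − 4 = 1, and the invariant factors of ∂_1 are all 1, so H_0 ≅ Z.
  H_1: rank ker ∂_1 − rank ∂_2 = (6 − 4) − 0 = 2, and there is no ∂_2, so H_1 ≅ Z^2.

(K is a triangulation of a wedge of 2 circles.)

Hence the Betti numbers are b_0 = 1, b_1 = 2.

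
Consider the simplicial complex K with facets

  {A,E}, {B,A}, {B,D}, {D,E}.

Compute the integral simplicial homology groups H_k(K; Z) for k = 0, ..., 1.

H_0 ≅ Z,  H_1 ≅ Z.

We work with the vertex ordering A < B < D < E. The simplices of K, each written with vertices in increasing order, are:

  0-simplices (4): A, B, D, E
  1-simplices (4): AB, AE, BD, DE

giving chain groups C_0 ≅ Z^4, C_1 ≅ Z^4.

∂_1: C_1 → C_0 maps an edge to its endpoints' difference, ∂[p,q] = q − p. For instance
  ∂BD = D − B.
As a 4×4 matrix over Z this has rank 3, with invariant factors (1,1,1).

Reading off H_k = ker ∂_k / im ∂_{k+1}:

  H_0: rank C_0 − rank ∂_1 = 4 − 3 = 1, and the invariant factors of ∂_1 are all 1, so H_0 ≅ Z.
  H_1: rank ker ∂_1 − rank ∂_2 = (4 − 3) − 0 = 1, and there is no ∂_2, so H_1 ≅ Z.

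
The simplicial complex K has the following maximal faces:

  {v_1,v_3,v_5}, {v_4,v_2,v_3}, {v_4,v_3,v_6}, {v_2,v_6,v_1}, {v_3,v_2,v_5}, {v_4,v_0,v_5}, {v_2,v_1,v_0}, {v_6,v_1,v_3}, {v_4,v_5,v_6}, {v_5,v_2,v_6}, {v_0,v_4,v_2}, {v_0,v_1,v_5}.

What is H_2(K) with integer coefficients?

H_2 = 0.

We work with the vertex ordering v_0 < v_1 < v_2 < v_3 < v_4 < v_5 < v_6. The simplices of K, each written with vertices in increasing order, are:

  0-simplices (7): [v_0], [v_1], [v_2], [v_3], [v_4], [v_5], [v_6]
  1-simplices (18): (18 of them)
  2-simplices (12): (12 of them)

so the chain groups are C_0 ≅ Z^7, C_1 ≅ Z^18, C_2 ≅ Z^12.

∂_1: C_1 → C_0 is given by ∂[p,q] = [q] − [p].
The 7×18 boundary matrix has rank 6 and Smith normal form diag(1,1,1,1,1,1).

The boundary map ∂_2: C_2 → C_1 acts by ∂[p,q,r] = [q,r] − [p,r] + [p,q]. For instance
  ∂[v_0,v_1,v_2] = [v_1,v_2] − [v_0,v_2] + [v_0,v_1],
  ∂[v_2,v_3,v_4] = [v_3,v_4] − [v_2,v_4] + [v_2,v_3].
The 18×12 boundary matrix has rank 12 and Smith normal form diag(1,1,1,1,1,1,1,1,1,1,1,2).

From H_k ≅ ker(∂_k) / im(∂_{k+1}) we obtain:

  H_2: rank ker ∂_2 − rank ∂_3 = (12 − 12) − 0 = 0, and there is no ∂_3, so H_2 = 0.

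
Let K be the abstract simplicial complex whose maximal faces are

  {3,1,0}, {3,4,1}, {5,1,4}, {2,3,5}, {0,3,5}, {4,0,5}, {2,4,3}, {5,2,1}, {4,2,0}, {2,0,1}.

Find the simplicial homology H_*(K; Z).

We work with the vertex ordering 0 < 1 < 2 < 3 < 4 < 5. The simplices of K, each written with vertices in increasing order, are:

  0-simplices (6): [0], [1], [2], [3], [4], [5]
  1-simplices (15): [0,1], [0,2], [0,3], [0,4], [0,5], [1,2], [1,3], [1,4], [1,5], [2,3], [2,4], [2,5], [3,4], [3,5], [4,5]
  2-simplices (10): [0,1,2], [0,1,3], [0,2,4], [0,3,5], [0,4,5], [1,2,5], [1,3,4], [1,4,5], [2,3,4], [2,3,5]

giving chain groups C_0 ≅ Z^6, C_1 ≅ Z^15, C_2 ≅ Z^10.

∂_1: C_1 → C_0 is given by ∂[p,q] = [q] − [p].
The 6×15 boundary matrix has rank 5 and Smith normal form diag(1,1,1,1,1).

Boundary ∂_2: C_2 → C_1 maps a triangle to the signed sum of its edges. For instance
  ∂[2,3,4] = [3,4] − [2,4] + [2,3],
  ∂[0,1,2] = [1,2] − [0,2] + [0,1].
As a 15×10 matrix over Z this has rank 10, with invariant factors (1,1,1,1,1,1,1,1,1,2).

Computing H_k = (kernel of ∂_k) / (image of ∂_{k+1}):

  H_0: rank C_0 − rank ∂_1 = 6 − 5 = 1, and the invariant factors of ∂_1 are all 1, so H_0 = Z.
  H_1: rank ker ∂_1 − rank ∂_2 = (15 − 5) − 10 = 0, and ∂_2 has invariant factor 2 > 1, so H_1 = Z_2.
  H_2: rank ker ∂_2 − rank ∂_3 = (10 − 10) − 0 = 0, and there is no ∂_3, so H_2 = 0.

As a check, the Euler characteristic is 6 − 15 + 10 = 1, which agrees with 1 − 0 + 0 = 1.

H_0 = Z,  H_1 = Z_2,  H_2 = 0.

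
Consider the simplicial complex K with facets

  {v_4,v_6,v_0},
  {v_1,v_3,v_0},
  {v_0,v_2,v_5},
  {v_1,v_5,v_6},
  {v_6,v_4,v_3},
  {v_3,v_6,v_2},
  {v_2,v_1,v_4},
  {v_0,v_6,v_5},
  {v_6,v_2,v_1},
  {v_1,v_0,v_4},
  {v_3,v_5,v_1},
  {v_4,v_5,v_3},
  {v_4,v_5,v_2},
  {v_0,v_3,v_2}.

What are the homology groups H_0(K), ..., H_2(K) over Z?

Take the total order v_0 < v_1 < v_2 < v_3 < v_4 < v_5 < v_6 on the vertex set. Then K (dimension 2) consists of the simplices:

  0-simplices (7): [v_0], [v_1], [v_2], [v_3], [v_4], [v_5], [v_6]
  1-simplices (21): (21 of them)
  2-simplices (14): (14 of them)

Hence C_0 ≅ Z^7, C_1 ≅ Z^21, C_2 ≅ Z^14.

Boundary ∂_1: C_1 → C_0 sends each edge [p,q] (with p < q) to q − p.
This gives a 7×21 integer matrix of rank 6; reducing to Smith normal form yields diagonal entries (1,1,1,1,1,1).

The boundary map ∂_2: C_2 → C_1 maps a triangle to the signed sum of its edges. For instance
  ∂[v_0,v_5,v_6] = [v_5,v_6] − [v_0,v_6] + [v_0,v_5],
  ∂[v_3,v_4,v_5] = [v_4,v_5] − [v_3,v_5] + [v_3,v_4].
The resulting 21×14 matrix has rank 13, and its Smith normal form has invariant factors (1,1,1,1,1,1,1,1,1,1,1,1,1).

Computing H_k = (kernel of ∂_k) / (image of ∂_{k+1}):

  H_0: rank C_0 − rank ∂_1 = 7 − 6 = 1, and the invariant factors of ∂_1 are all 1, so H_0 ≅ Z.
  H_1: rank ker ∂_1 − rank ∂_2 = (21 − 6) − 13 = 2, and the invariant factors of ∂_2 are all 1, so H_1 ≅ Z^2.
  H_2: rank ker ∂_2 − rank ∂_3 = (14 − 13) − 0 = 1, and there is no ∂_3, so H_2 ≅ Z.

As a check, the Euler characteristic is 7 − 21 + 14 = 0, which agrees with 1 − 2 + 1 = 0.

H_0 ≅ Z,  H_1 ≅ Z^2,  H_2 ≅ Z.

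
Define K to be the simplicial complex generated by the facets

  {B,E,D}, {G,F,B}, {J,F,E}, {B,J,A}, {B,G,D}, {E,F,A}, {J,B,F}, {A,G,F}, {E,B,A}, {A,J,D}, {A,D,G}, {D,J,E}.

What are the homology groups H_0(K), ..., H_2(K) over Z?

H_0 = Z,  H_1 = Z/2Z,  H_2 = 0.

K has 7 vertices, 18 edges, 12 triangles.
rank ∂_0 = 0, rank ∂_1 = 6 ⇒ b_0 = 7 − 0 − 6 = 1; all invariant factors of ∂_1 are 1 so no torsion. So H_0 = Z.
rank ∂_1 = 6, rank ∂_2 = 12 ⇒ b_1 = 18 − 6 − 12 = 0; ∂_2 has invariant factor(s) [2] giving torsion. So H_1 = Z/2Z.
rank ∂_2 = 12, rank ∂_3 = 0 ⇒ b_2 = 12 − 12 − 0 = 0. So H_2 = 0.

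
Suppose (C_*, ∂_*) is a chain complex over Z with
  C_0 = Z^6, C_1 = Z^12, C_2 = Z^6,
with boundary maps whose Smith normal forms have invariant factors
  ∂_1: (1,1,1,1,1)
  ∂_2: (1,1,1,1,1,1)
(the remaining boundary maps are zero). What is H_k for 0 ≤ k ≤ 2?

H_0: b_0 = 6 − 0 − 5 = 1; torsion from ∂_1 factors > 1: none. So H_0 = Z.
H_1: b_1 = 12 − 5 − 6 = 1; torsion from ∂_2 factors > 1: none. So H_1 = Z.
H_2: b_2 = 6 − 6 − 0 = 0; torsion from ∂_3 factors > 1: none. So H_2 = 0.

H_0 = Z,  H_1 = Z,  H_2 = 0.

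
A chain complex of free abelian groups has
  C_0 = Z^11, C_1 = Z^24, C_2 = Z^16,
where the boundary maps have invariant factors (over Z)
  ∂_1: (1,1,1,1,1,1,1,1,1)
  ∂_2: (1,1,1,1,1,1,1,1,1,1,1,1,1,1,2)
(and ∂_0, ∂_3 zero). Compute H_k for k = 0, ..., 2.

H_0: b_0 = 11 − 0 − 9 = 2; torsion from ∂_1 factors > 1: none. So H_0 = Z^2.
H_1: b_1 = 24 − 9 − 15 = 0; torsion from ∂_2 factors > 1: [2]. So H_1 = Z/2.
H_2: b_2 = 16 − 15 − 0 = 1; torsion from ∂_3 factors > 1: none. So H_2 = Z.

H_0 = Z^2,  H_1 = Z/2,  H_2 = Z.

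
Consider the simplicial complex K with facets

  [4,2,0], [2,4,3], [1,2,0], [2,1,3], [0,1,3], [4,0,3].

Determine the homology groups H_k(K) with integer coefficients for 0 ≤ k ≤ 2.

H_0 ≅ Z,  H_1 = 0,  H_2 ≅ Z.

Fix the vertex order 0 < 1 < 2 < 3 < 4 and write every simplex with vertices in increasing order. Then dim K = 2 and the simplices of K are:

  0-simplices (5): [0], [1], [2], [3], [4]
  1-simplices (9): [0,1], [0,2], [0,3], [0,4], [1,2], [1,3], [2,3], [2,4], [3,4]
  2-simplices (6): [0,1,2], [0,1,3], [0,2,4], [0,3,4], [1,2,3], [2,3,4]

Hence C_0 ≅ Z^5, C_1 ≅ Z^9, C_2 ≅ Z^6.

∂_1: C_1 → C_0 maps an edge to its endpoints' difference, ∂[p,q] = q − p.
The 5×9 boundary matrix has rank 4 and Smith normal form diag(1,1,1,1).

∂_2: C_2 → C_1 sends each 2-simplex [p,q,r] to [q,r] − [p,r] + [p,q]. For instance
  ∂[1,2,3] = [2,3] − [1,3] + [1,2],
  ∂[0,3,4] = [3,4] − [0,4] + [0,3].
The resulting 9×6 matrix has rank 5, and its Smith normal form has invariant factors (1,1,1,1,1).

From H_k ≅ ker(∂_k) / im(∂_{k+1}) we obtain:

  H_0: rank C_0 − rank ∂_1 = 5 − 4 = 1, and the invariant factors of ∂_1 are all 1, so H_0 ≅ Z.
  H_1: rank ker ∂_1 − rank ∂_2 = (9 − 4) − 5 = 0, and the invariant factors of ∂_2 are all 1, so H_1 ≅ 0.
  H_2: rank ker ∂_2 − rank ∂_3 = (6 − 5) − 0 = 1, and there is no ∂_3, so H_2 ≅ Z.

As a check, the Euler characteristic is 5 − 9 + 6 = 2, which agrees with 1 − 0 + 1 = 2.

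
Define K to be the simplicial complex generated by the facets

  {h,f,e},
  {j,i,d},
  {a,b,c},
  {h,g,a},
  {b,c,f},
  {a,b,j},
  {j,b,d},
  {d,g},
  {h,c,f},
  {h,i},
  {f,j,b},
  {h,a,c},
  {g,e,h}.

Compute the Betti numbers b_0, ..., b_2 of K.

b_0 = 1, b_1 = 2, b_2 = 0.

Order the vertices as a < b < c < d < e < f < g < h < i < j. Listing each simplex with vertices in this order, K has dimension 2 with simplices:

  0-simplices (10): a, b, c, d, e, f, g, h, i, j
  1-simplices (22): ab, ac, ag, ah, aj, bc, bd, bf, bj, cf, ch, dg, di, dj, ef, eg, eh, fh, fj, gh, hi, ij
  2-simplices (11): abc, abj, ach, agh, bcf, bdj, bfj, cfh, dij, efh, egh

Hence C_0 ≅ Z^10, C_1 ≅ Z^22, C_2 ≅ Z^11.

Boundary ∂_1: C_1 → C_0 sends each edge [p,q] (with p < q) to q − p. For instance
  ∂di = i − d.
As a 10×22 matrix over Z this has rank 9, with invariant factors (1,1,1,1,1,1,1,1,1).

∂_2: C_2 → C_1 sends each 2-simplex [p,q,r] to [q,r] − [p,r] + [p,q]. For instance
  ∂bfj = fj − bj + bf,
  ∂efh = fh − eh + ef.
This gives a 22×11 integer matrix of rank 11; reducing to Smith normal form yields diagonal entries (1,1,1,1,1,1,1,1,1,1,1).

Now H_k = ker ∂_k / im ∂_{k+1}, so:

  H_0: rank C_0 − rank ∂_1 = 10 − 9 = 1, and the invariant factors of ∂_1 are all 1, so H_0 ≅ Z.
  H_1: rank ker ∂_1 − rank ∂_2 = (22 − 9) − 11 = 2, and the invariant factors of ∂_2 are all 1, so H_1 ≅ Z^2.
  H_2: rank ker ∂_2 − rank ∂_3 = (11 − 11) − 0 = 0, and there is no ∂_3, so H_2 ≅ 0.

Hence the Betti numbers are b_0 = 1, b_1 = 2, b_2 = 0.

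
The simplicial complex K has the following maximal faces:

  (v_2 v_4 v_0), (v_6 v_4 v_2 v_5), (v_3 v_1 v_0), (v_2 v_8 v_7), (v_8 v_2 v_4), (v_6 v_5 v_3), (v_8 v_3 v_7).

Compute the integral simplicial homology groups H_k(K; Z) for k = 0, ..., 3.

H_0 ≅ Z,  H_1 ≅ Z^2,  H_2 = 0,  H_3 = 0.

Fix the vertex order v_0 < v_1 < v_2 < v_3 < v_4 < v_5 < v_6 < v_7 < v_8 and write every simplex with vertices in increasing order. Then dim K = 3 and the simplices of K are:

  0-simplices (9): [v_0], [v_1], [v_2], [v_3], [v_4], [v_5], [v_6], [v_7], [v_8]
  1-simplices (19): (19 of them)
  2-simplices (10): [v_0,v_1,v_3], [v_0,v_2,v_4], [v_2,v_4,v_5], [v_2,v_4,v_6], [v_2,v_4,v_8], [v_2,v_5,v_6], [v_2,v_7,v_8], [v_3,v_5,v_6], [v_3,v_7,v_8], [v_4,v_5,v_6]
  3-simplices (1): [v_2,v_4,v_5,v_6]

giving chain groups C_0 ≅ Z^9, C_1 ≅ Z^19, C_2 ≅ Z^10, C_3 ≅ Z^1.

Boundary ∂_1: C_1 → C_0 sends each edge [p,q] (with p < q) to q − p.
The resulting 9×19 matrix has rank 8, and its Smith normal form has invariant factors (1,1,1,1,1,1,1,1).

∂_2: C_2 → C_1 sends each 2-simplex [p,q,r] to [q,r] − [p,r] + [p,q]. For instance
  ∂[v_2,v_4,v_5] = [v_4,v_5] − [v_2,v_5] + [v_2,v_4],
  ∂[v_2,v_7,v_8] = [v_7,v_8] − [v_2,v_8] + [v_2,v_7].
As a 19×10 matrix over Z this has rank 9, with invariant factors (1,1,1,1,1,1,1,1,1).

The boundary map ∂_3: C_3 → C_2 sends each 3-simplex σ to the alternating sum Σ_i (−1)^i (σ with its i-th vertex removed). For instance
  ∂[v_2,v_4,v_5,v_6] = [v_4,v_5,v_6] − [v_2,v_5,v_6] + [v_2,v_4,v_6] − [v_2,v_4,v_5].
As a 10×1 matrix over Z this has rank 1, with invariant factors (1).

Reading off H_k = ker ∂_k / im ∂_{k+1}:

  H_0: rank C_0 − rank ∂_1 = 9 − 8 = 1, and the invariant factors of ∂_1 are all 1, so H_0 = Z.
  H_1: rank ker ∂_1 − rank ∂_2 = (19 − 8) − 9 = 2, and the invariant factors of ∂_2 are all 1, so H_1 = Z^2.
  H_2: rank ker ∂_2 − rank ∂_3 = (10 − 9) − 1 = 0, and the invariant factors of ∂_3 are all 1, so H_2 = 0.
  H_3: rank ker ∂_3 − rank ∂_4 = (1 − 1) − 0 = 0, and there is no ∂_4, so H_3 = 0.

As a check, the Euler characteristic is 9 − 19 + 10 − 1 = -1, which agrees with 1 − 2 + 0 − 0 = -1.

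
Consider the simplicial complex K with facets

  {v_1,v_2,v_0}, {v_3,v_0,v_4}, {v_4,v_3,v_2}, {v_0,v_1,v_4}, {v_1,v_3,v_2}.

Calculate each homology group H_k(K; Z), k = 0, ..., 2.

Order the vertices as v_0 < v_1 < v_2 < v_3 < v_4. Listing each simplex with vertices in this order, K has dimension 2 with simplices:

  0-simplices (5): [v_0], [v_1], [v_2], [v_3], [v_4]
  1-simplices (10): [v_0,v_1], [v_0,v_2], [v_0,v_3], [v_0,v_4], [v_1,v_2], [v_1,v_3], [v_1,v_4], [v_2,v_3], [v_2,v_4], [v_3,v_4]
  2-simplices (5): [v_0,v_1,v_2], [v_0,v_1,v_4], [v_0,v_3,v_4], [v_1,v_2,v_3], [v_2,v_3,v_4]

Hence C_0 ≅ Z^5, C_1 ≅ Z^10, C_2 ≅ Z^5.

∂_1: C_1 → C_0 sends each edge [p,q] (with p < q) to q − p.
As a 5×10 matrix over Z this has rank 4, with invariant factors (1,1,1,1).

Boundary ∂_2: C_2 → C_1 acts by ∂[p,q,r] = [q,r] − [p,r] + [p,q]. For instance
  ∂[v_0,v_1,v_4] = [v_1,v_4] − [v_0,v_4] + [v_0,v_1],
  ∂[v_1,v_2,v_3] = [v_2,v_3] − [v_1,v_3] + [v_1,v_2].
This gives a 10×5 integer matrix of rank 5; reducing to Smith normal form yields diagonal entries (1,1,1,1,1).

Now H_k = ker ∂_k / im ∂_{k+1}, so:

  H_0: rank C_0 − rank ∂_1 = 5 − 4 = 1, and the invariant factors of ∂_1 are all 1, so H_0 = Z.
  H_1: rank ker ∂_1 − rank ∂_2 = (10 − 4) − 5 = 1, and the invariant factors of ∂_2 are all 1, so H_1 = Z.
  H_2: rank ker ∂_2 − rank ∂_3 = (5 − 5) − 0 = 0, and there is no ∂_3, so H_2 = 0.

H_0 = Z,  H_1 = Z,  H_2 = 0.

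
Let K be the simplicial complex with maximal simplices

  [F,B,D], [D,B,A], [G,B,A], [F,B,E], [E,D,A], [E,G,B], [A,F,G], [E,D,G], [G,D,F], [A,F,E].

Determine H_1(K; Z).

Fix the vertex order A < B < D < E < F < G and write every simplex with vertices in increasing order. Then dim K = 2 and the simplices of K are:

  0-simplices (6): A, B, D, E, F, G
  1-simplices (15): AB, AD, AE, AF, AG, BD, BE, BF, BG, DE, DF, DG, EF, EG, FG
  2-simplices (10): ABD, ABG, ADE, AEF, AFG, BDF, BEF, BEG, DEG, DFG

giving chain groups C_0 ≅ Z^6, C_1 ≅ Z^15, C_2 ≅ Z^10.

Boundary ∂_1: C_1 → C_0 maps an edge to its endpoints' difference, ∂[p,q] = q − p. For instance
  ∂DE = E − D.
This gives a 6×15 integer matrix of rank 5; reducing to Smith normal form yields diagonal entries (1,1,1,1,1).

∂_2: C_2 → C_1 sends each 2-simplex [p,q,r] to [q,r] − [p,r] + [p,q]. For instance
  ∂DFG = FG − DG + DF,
  ∂ADE = DE − AE + AD.
This gives a 15×10 integer matrix of rank 10; reducing to Smith normal form yields diagonal entries (1,1,1,1,1,1,1,1,1,2).

From H_k ≅ ker(∂_k) / im(∂_{k+1}) we obtain:

  H_1: rank ker ∂_1 − rank ∂_2 = (15 − 5) − 10 = 0, and ∂_2 has invariant factor 2 > 1, so H_1 ≅ Z/2.

H_1 ≅ Z/2.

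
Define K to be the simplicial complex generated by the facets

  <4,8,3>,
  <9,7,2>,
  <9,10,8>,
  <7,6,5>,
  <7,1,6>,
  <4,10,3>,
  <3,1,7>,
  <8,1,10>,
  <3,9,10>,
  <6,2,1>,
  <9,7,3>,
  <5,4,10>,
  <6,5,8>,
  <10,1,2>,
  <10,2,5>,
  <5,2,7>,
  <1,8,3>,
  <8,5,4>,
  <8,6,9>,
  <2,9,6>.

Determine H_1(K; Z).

Order the vertices as 1 < 2 < 3 < 4 < 5 < 6 < 7 < 8 < 9 < 10. Listing each simplex with vertices in this order, K has dimension 2 with simplices:

  0-simplices (10): [1], [2], [3], [4], [5], [6], [7], [8], [9], [10]
  1-simplices (30): (30 of them)
  2-simplices (20): (20 of them)

Hence C_0 ≅ Z^10, C_1 ≅ Z^30, C_2 ≅ Z^20.

∂_1: C_1 → C_0 is given by ∂[p,q] = [q] − [p]. For instance
  ∂[4,8] = [8] − [4].
The resulting 10×30 matrix has rank 9, and its Smith normal form has invariant factors (1,1,1,1,1,1,1,1,1).

∂_2: C_2 → C_1 acts by ∂[p,q,r] = [q,r] − [p,r] + [p,q]. For instance
  ∂[3,7,9] = [7,9] − [3,9] + [3,7],
  ∂[3,4,10] = [4,10] − [3,10] + [3,4].
The resulting 30×20 matrix has rank 20, and its Smith normal form has invariant factors (1,1,1,1,1,1,1,1,1,1,1,1,1,1,1,1,1,1,1,2).

Now H_k = ker ∂_k / im ∂_{k+1}, so:

  H_1: rank ker ∂_1 − rank ∂_2 = (30 − 9) − 20 = 1, and ∂_2 has invariant factor 2 > 1, so H_1 ≅ Z ⊕ Z/2Z.

H_1 = Z ⊕ Z/2Z.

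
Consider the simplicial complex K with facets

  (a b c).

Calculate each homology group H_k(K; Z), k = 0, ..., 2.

H_0 = Z,  H_1 = 0,  H_2 = 0.

We work with the vertex ordering a < b < c. The simplices of K, each written with vertices in increasing order, are:

  0-simplices (3): a, b, c
  1-simplices (3): ab, ac, bc
  2-simplices (1): abc

Hence C_0 ≅ Z^3, C_1 ≅ Z^3, C_2 ≅ Z^1.

Boundary ∂_1: C_1 → C_0 maps an edge to its endpoints' difference, ∂[p,q] = q − p.
As a 3×3 matrix over Z this has rank 2, with invariant factors (1,1).

Boundary ∂_2: C_2 → C_1 sends each 2-simplex [p,q,r] to [q,r] − [p,r] + [p,q]. For instance
  ∂abc = bc − ac + ab.
The 3×1 boundary matrix has rank 1 and Smith normal form diag(1).

From H_k ≅ ker(∂_k) / im(∂_{k+1}) we obtain:

  H_0: rank C_0 − rank ∂_1 = 3 − 2 = 1, and the invariant factors of ∂_1 are all 1, so H_0 = Z.
  H_1: rank ker ∂_1 − rank ∂_2 = (3 − 2) − 1 = 0, and the invariant factors of ∂_2 are all 1, so H_1 = 0.
  H_2: rank ker ∂_2 − rank ∂_3 = (1 − 1) − 0 = 0, and there is no ∂_3, so H_2 = 0.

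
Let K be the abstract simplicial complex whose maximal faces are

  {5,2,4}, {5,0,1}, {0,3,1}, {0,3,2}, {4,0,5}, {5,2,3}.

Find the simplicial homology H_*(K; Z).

Fix the vertex order 0 < 1 < 2 < 3 < 4 < 5 and write every simplex with vertices in increasing order. Then dim K = 2 and the simplices of K are:

  0-simplices (6): [0], [1], [2], [3], [4], [5]
  1-simplices (12): [0,1], [0,2], [0,3], [0,4], [0,5], [1,3], [1,5], [2,3], [2,4], [2,5], [3,5], [4,5]
  2-simplices (6): [0,1,3], [0,1,5], [0,2,3], [0,4,5], [2,3,5], [2,4,5]

giving chain groups C_0 ≅ Z^6, C_1 ≅ Z^12, C_2 ≅ Z^6.

Boundary ∂_1: C_1 → C_0 is given by ∂[p,q] = [q] − [p].
The 6×12 boundary matrix has rank 5 and Smith normal form diag(1,1,1,1,1).

The boundary map ∂_2: C_2 → C_1 maps a triangle to the signed sum of its edges. For instance
  ∂[0,4,5] = [4,5] − [0,5] + [0,4],
  ∂[0,1,5] = [1,5] − [0,5] + [0,1].
As a 12×6 matrix over Z this has rank 6, with invariant factors (1,1,1,1,1,1).

Computing H_k = (kernel of ∂_k) / (image of ∂_{k+1}):

  H_0: rank C_0 − rank ∂_1 = 6 − 5 = 1, and the invariant factors of ∂_1 are all 1, so H_0 = Z.
  H_1: rank ker ∂_1 − rank ∂_2 = (12 − 5) − 6 = 1, and the invariant factors of ∂_2 are all 1, so H_1 = Z.
  H_2: rank ker ∂_2 − rank ∂_3 = (6 − 6) − 0 = 0, and there is no ∂_3, so H_2 = 0.

As a check, the Euler characteristic is 6 − 12 + 6 = 0, which agrees with 1 − 1 + 0 = 0.

H_0 ≅ Z,  H_1 ≅ Z,  H_2 = 0.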